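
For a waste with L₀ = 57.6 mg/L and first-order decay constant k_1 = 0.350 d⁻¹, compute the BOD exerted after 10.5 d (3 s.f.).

y ≈ 56.1 mg/L

y_t = L₀(1 − e^(−k_1 t)) = 57.6 × (1 − e^(−0.350×10.5))
= 57.6 × (1 − 0.02535) = 57.6 × 0.9747 = 56.14 mg/L.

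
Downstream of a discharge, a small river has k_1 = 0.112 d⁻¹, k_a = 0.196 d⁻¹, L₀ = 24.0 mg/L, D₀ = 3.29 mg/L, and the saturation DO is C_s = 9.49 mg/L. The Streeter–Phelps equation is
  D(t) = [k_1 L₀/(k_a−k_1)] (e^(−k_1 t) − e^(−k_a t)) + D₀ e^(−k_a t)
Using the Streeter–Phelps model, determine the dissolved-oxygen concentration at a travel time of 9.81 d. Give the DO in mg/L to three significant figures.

DO ≈ 3.02 mg/L

k_1 L₀/(k_a−k_1) = 0.112×24.0/(0.196−0.112) = 2.688/0.08400 = 32.00 mg/L.
e^(−k_1 t) = e^(−0.112×9.810) = 0.3333; e^(−k_a t) = e^(−0.196×9.810) = 0.1462.
D = 32.00 × (0.3333 − 0.1462) + 3.29 × 0.1462 = 5.987 + 0.4810 = 6.468 mg/L.
DO = C_s − D = 9.49 − 6.468 = 3.022 mg/L.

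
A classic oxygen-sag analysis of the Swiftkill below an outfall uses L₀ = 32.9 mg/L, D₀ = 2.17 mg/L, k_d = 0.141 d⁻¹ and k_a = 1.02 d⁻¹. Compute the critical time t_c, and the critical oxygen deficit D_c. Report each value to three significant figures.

t_c ≈ 1.65 d; D_c ≈ 3.60 mg/L

With k_a/k_d = 7.234 and 1 − D₀(k_a−k_d)/(k_d L₀) = 0.5888,
t_c = ln(7.234 × 0.5888) / (1.02 − 0.141) = ln(4.260) / 0.8790 = 1.449/0.8790 = 1.649 d.
D_c = (k_d/k_a) L₀ e^(−k_d t_c) = (0.141/1.02) × 32.9 × e^(−0.141×1.649) = 0.1382 × 32.9 × 0.7926 = 3.605 mg/L.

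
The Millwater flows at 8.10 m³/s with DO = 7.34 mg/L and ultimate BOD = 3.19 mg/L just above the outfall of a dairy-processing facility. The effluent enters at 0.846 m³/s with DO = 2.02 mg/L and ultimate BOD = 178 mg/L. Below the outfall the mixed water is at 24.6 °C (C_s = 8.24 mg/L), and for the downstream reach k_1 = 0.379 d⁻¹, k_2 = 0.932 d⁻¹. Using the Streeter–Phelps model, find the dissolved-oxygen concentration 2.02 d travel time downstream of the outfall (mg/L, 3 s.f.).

Mixed DO = (8.10×7.34 + 0.846×2.02)/(8.10+0.846) = 61.16/8.946 = 6.837 mg/L.
Mixed L₀ = (8.10×3.19 + 0.846×178)/(8.946) = 176.4/8.946 = 19.72 mg/L.
Initial deficit D₀ = C_s − DO₀ = 8.24 − 6.837 = 1.403 mg/L.
D(2.02) = [0.379×19.72/(0.932−0.379)](e^(−0.379×2.02) − e^(−0.932×2.02)) + 1.403 e^(−0.932×2.02)
= 13.52 × (0.4651 − 0.1522) + 1.403 × 0.1522 = 4.442 mg/L.
DO = 8.24 − 4.442 = 3.798 mg/L.

DO ≈ 3.80 mg/L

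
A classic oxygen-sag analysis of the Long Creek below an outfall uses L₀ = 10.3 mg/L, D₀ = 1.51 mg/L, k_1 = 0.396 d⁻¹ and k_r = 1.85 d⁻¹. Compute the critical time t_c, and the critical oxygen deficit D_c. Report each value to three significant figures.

t_c ≈ 0.529 d; D_c ≈ 1.79 mg/L

t_c = [1/(k_r−k_1)] ln[(k_r/k_1)(1 − D₀(k_r−k_1)/(k_1 L₀))]
= [1/(1.85−0.396)] ln[(1.85/0.396)(1 − 1.51×1.454/(0.396×10.3))]
= (1/1.454) ln[4.672 × 0.4617] = 0.6878 × ln(2.157) = 0.6878 × 0.7687 = 0.5287 d.
D_c = (k_1/k_r) L₀ e^(−k_1 t_c) = (0.396/1.85) × 10.3 × e^(−0.396×0.5287) = 0.2141 × 10.3 × 0.8111 = 1.788 mg/L.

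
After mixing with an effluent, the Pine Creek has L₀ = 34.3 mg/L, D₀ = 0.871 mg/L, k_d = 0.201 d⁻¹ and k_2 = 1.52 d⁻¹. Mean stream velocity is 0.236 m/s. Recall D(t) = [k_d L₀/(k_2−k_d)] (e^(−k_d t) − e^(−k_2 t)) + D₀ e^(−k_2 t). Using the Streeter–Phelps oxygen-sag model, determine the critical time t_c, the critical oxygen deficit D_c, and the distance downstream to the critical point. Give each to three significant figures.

With k_2/k_d = 7.562 and 1 − D₀(k_2−k_d)/(k_d L₀) = 0.8334,
t_c = ln(7.562 × 0.8334) / (1.52 − 0.201) = ln(6.302) / 1.319 = 1.841/1.319 = 1.396 d.
D_c = (k_d/k_2) L₀ e^(−k_d t_c) = (0.201/1.52) × 34.3 × e^(−0.201×1.396) = 0.1322 × 34.3 × 0.7554 = 3.426 mg/L.
x_c = v t_c = 0.236 m/s × 1.396 d × 86400 s/d = 28460 m ≈ 28.5 km.

t_c ≈ 1.40 d; D_c ≈ 3.43 mg/L; x_c ≈ 28.5 km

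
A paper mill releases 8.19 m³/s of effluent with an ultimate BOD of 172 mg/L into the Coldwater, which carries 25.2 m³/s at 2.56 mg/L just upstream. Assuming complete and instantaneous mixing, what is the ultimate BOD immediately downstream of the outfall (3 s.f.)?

Flow-weighted mixing: C = (Q_r C_r + Q_w C_w)/(Q_r + Q_w)
= (25.2×2.56 + 8.19×172)/(25.2 + 8.19) = 1473/33.39 = 44.12 mg/L.

44.1 mg/L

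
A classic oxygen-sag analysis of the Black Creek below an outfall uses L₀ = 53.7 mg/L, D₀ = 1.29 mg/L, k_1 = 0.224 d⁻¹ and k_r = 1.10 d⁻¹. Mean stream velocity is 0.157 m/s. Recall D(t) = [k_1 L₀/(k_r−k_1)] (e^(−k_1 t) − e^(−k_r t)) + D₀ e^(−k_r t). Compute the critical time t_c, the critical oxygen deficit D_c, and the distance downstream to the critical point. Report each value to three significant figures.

At the critical point dD/dt = 0, so k_1 L₀ e^(−k_1 t) = k_r D. Substituting D(t) from the Streeter–Phelps equation and solving for t gives
t_c = ln[(k_r/k_1)(1 − D₀(k_r−k_1)/(k_1 L₀))] / (k_r−k_1).
Here k_r−k_1 = 0.8760 d⁻¹ and 1 − D₀(k_r−k_1)/(k_1 L₀) = 1 − 1.29×0.8760/(0.224×53.7) = 0.9061, so
t_c = ln(4.911 × 0.9061) / 0.8760 = 1.493 / 0.8760 = 1.704 d.
D_c = (k_1/k_r) L₀ e^(−k_1 t_c) = (0.224/1.10) × 53.7 × e^(−0.224×1.704) = 0.2036 × 53.7 × 0.6827 = 7.465 mg/L.
x_c = v t_c = 0.157 m/s × 1.704 d × 86400 s/d = 23120 m ≈ 23.1 km.

t_c ≈ 1.70 d; D_c ≈ 7.47 mg/L; x_c ≈ 23.1 km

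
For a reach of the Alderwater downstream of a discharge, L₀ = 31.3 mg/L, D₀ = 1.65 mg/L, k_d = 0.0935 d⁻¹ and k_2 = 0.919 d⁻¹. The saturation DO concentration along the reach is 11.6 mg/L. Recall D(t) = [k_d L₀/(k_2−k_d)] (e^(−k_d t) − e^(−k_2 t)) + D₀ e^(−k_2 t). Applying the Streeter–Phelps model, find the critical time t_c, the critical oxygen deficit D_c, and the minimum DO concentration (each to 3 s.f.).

t_c ≈ 2.01 d; D_c ≈ 2.64 mg/L; min DO ≈ 8.96 mg/L

At the critical point dD/dt = 0, so k_d L₀ e^(−k_d t) = k_2 D. Substituting D(t) from the Streeter–Phelps equation and solving for t gives
t_c = ln[(k_2/k_d)(1 − D₀(k_2−k_d)/(k_d L₀))] / (k_2−k_d).
Here k_2−k_d = 0.8255 d⁻¹ and 1 − D₀(k_2−k_d)/(k_d L₀) = 1 − 1.65×0.8255/(0.0935×31.3) = 0.5346, so
t_c = ln(9.829 × 0.5346) / 0.8255 = 1.659 / 0.8255 = 2.010 d.
L(t_c) = L₀ e^(−k_d t_c) = 31.3 × 0.8287 = 25.94 mg/L, and at the critical point k_2 D_c = k_d L, so D_c = (0.0935/0.919) × 25.94 = 2.639 mg/L.
Minimum DO = C_s − D_c = 11.6 − 2.639 = 8.961 mg/L.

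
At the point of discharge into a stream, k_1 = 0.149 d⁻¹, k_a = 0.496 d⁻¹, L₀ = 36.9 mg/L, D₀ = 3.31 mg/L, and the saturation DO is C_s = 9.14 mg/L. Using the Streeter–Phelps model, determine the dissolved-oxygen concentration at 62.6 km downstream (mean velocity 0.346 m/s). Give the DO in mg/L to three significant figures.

DO ≈ 1.98 mg/L

Travel time t = x/v = 62.6 km / (0.346 m/s) = 62600 m / 0.346 m/s = 180900 s = 2.094 d.
k_1 L₀/(k_a−k_1) = 0.149×36.9/(0.496−0.149) = 5.498/0.3470 = 15.84 mg/L.
e^(−k_1 t) = e^(−0.149×2.094) = 0.7320; e^(−k_a t) = e^(−0.496×2.094) = 0.3539.
D = 15.84 × (0.7320 − 0.3539) + 3.31 × 0.3539 = 5.990 + 1.172 = 7.161 mg/L.
DO = C_s − D = 9.14 − 7.161 = 1.979 mg/L.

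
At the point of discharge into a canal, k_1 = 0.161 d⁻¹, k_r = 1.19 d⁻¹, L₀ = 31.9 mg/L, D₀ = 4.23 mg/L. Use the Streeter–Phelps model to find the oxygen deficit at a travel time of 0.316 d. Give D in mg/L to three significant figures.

k_1 L₀/(k_r−k_1) = 0.161×31.9/(1.19−0.161) = 5.136/1.029 = 4.991 mg/L.
e^(−k_1 t) = e^(−0.161×0.3160) = 0.9504; e^(−k_r t) = e^(−1.19×0.3160) = 0.6866.
D = 4.991 × (0.9504 − 0.6866) + 4.23 × 0.6866 = 1.317 + 2.904 = 4.221 mg/L.

D ≈ 4.22 mg/L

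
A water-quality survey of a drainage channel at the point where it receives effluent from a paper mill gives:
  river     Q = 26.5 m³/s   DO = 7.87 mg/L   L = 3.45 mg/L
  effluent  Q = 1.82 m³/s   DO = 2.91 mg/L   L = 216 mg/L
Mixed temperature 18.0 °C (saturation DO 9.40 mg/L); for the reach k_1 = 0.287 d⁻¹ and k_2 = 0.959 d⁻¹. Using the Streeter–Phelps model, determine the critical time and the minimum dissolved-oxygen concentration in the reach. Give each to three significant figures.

Mixed DO = (26.5×7.87 + 1.82×2.91)/(26.5+1.82) = 213.9/28.32 = 7.551 mg/L.
Mixed L₀ = (26.5×3.45 + 1.82×216)/(28.32) = 484.5/28.32 = 17.11 mg/L.
Initial deficit D₀ = C_s − DO₀ = 9.40 − 7.551 = 1.849 mg/L.
t_c = (1/0.6720) ln[(0.959/0.287)(1 − 1.849×0.6720/(0.287×17.11))] = 1.488 × ln(2.496) = 1.361 d.
D_c = (0.287/0.959) × 17.11 × e^(−0.287×1.361) = 0.2993 × 17.11 × 0.6766 = 3.465 mg/L.
Minimum DO = 9.40 − 3.465 = 5.935 mg/L.

t_c ≈ 1.36 d; minimum DO ≈ 5.94 mg/L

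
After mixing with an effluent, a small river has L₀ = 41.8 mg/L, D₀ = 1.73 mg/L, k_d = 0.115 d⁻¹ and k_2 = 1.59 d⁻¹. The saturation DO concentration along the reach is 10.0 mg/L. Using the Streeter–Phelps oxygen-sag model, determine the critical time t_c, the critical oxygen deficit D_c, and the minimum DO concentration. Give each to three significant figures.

At the critical point dD/dt = 0, so k_d L₀ e^(−k_d t) = k_2 D. Substituting D(t) from the Streeter–Phelps equation and solving for t gives
t_c = ln[(k_2/k_d)(1 − D₀(k_2−k_d)/(k_d L₀))] / (k_2−k_d).
Here k_2−k_d = 1.475 d⁻¹ and 1 − D₀(k_2−k_d)/(k_d L₀) = 1 − 1.73×1.475/(0.115×41.8) = 0.4692, so
t_c = ln(13.83 × 0.4692) / 1.475 = 1.870 / 1.475 = 1.268 d.
L(t_c) = L₀ e^(−k_d t_c) = 41.8 × 0.8644 = 36.13 mg/L, and at the critical point k_2 D_c = k_d L, so D_c = (0.115/1.59) × 36.13 = 2.613 mg/L.
Minimum DO = C_s − D_c = 10.0 − 2.613 = 7.387 mg/L.

t_c ≈ 1.27 d; D_c ≈ 2.61 mg/L; min DO ≈ 7.39 mg/L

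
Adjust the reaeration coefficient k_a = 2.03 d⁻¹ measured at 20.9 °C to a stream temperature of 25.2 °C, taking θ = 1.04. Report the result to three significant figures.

k_a ≈ 2.40 d⁻¹

k_a(T₂) = k_a(T₁) · θ^(T₂−T₁) = 2.03 × 1.04^(25.2−20.9)
= 2.03 × 1.04^4.30 = 2.03 × 1.184 = 2.403 d⁻¹.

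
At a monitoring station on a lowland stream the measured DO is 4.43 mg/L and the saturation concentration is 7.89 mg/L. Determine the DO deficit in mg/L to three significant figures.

D = C_s − C = 7.89 − 4.43 = 3.46 mg/L.

D ≈ 3.46 mg/L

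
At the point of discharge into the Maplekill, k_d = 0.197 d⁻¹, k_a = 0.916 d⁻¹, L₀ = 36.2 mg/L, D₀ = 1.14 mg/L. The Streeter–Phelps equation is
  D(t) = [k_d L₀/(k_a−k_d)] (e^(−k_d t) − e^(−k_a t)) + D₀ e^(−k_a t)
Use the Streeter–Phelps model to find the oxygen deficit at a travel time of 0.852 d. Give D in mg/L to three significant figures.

D ≈ 4.36 mg/L

k_d L₀/(k_a−k_d) = 0.197×36.2/(0.916−0.197) = 7.131/0.7190 = 9.918 mg/L.
e^(−k_d t) = e^(−0.197×0.8520) = 0.8455; e^(−k_a t) = e^(−0.916×0.8520) = 0.4582.
D = 9.918 × (0.8455 − 0.4582) + 1.14 × 0.4582 = 3.841 + 0.5224 = 4.364 mg/L.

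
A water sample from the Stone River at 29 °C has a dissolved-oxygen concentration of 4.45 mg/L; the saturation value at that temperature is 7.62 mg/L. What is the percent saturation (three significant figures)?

58.4 % saturation

% saturation = C/C_s × 100 = 4.45/7.62 × 100 = 58.4 %.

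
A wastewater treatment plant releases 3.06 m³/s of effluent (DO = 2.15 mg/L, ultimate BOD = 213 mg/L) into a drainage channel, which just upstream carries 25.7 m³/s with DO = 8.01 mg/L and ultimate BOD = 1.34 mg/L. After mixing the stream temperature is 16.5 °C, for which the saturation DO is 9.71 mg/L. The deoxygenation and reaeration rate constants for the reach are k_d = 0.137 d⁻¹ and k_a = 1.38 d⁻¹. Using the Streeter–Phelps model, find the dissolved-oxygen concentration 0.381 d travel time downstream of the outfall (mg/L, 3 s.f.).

DO ≈ 7.40 mg/L

Mixed DO = (25.7×8.01 + 3.06×2.15)/(25.7+3.06) = 212.4/28.76 = 7.387 mg/L.
Mixed L₀ = (25.7×1.34 + 3.06×213)/(28.76) = 686.2/28.76 = 23.86 mg/L.
Initial deficit D₀ = C_s − DO₀ = 9.71 − 7.387 = 2.323 mg/L.
D(0.381) = [0.137×23.86/(1.38−0.137)](e^(−0.137×0.381) − e^(−1.38×0.381)) + 2.323 e^(−1.38×0.381)
= 2.630 × (0.9491 − 0.5911) + 2.323 × 0.5911 = 2.315 mg/L.
DO = 9.71 − 2.315 = 7.395 mg/L.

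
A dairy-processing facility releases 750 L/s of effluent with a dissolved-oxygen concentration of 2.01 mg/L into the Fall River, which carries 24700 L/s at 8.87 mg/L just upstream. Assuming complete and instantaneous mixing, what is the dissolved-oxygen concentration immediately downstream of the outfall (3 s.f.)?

8.67 mg/L

Flow-weighted mixing: C = (Q_r C_r + Q_w C_w)/(Q_r + Q_w)
= (24700×8.87 + 750×2.01)/(24700 + 750) = 220600/25450 = 8.668 mg/L.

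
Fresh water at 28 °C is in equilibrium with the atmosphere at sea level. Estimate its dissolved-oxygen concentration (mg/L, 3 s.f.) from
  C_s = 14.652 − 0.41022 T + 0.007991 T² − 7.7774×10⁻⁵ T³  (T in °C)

C_s = 14.652 − 0.41022×28 + 0.007991×28² − 7.7774×10⁻⁵×28³ = 7.723 mg/L.

C_s ≈ 7.72 mg/L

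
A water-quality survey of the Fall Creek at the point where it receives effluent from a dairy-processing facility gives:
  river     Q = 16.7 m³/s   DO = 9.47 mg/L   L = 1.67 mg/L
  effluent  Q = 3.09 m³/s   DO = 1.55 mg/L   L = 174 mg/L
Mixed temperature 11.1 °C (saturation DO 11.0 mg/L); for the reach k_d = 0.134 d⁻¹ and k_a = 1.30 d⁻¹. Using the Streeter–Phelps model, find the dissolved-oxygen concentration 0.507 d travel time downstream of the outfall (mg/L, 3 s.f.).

DO ≈ 8.20 mg/L

Mixed DO = (16.7×9.47 + 3.09×1.55)/(16.7+3.09) = 162.9/19.79 = 8.233 mg/L.
Mixed L₀ = (16.7×1.67 + 3.09×174)/(19.79) = 565.5/19.79 = 28.58 mg/L.
Initial deficit D₀ = C_s − DO₀ = 11.0 − 8.233 = 2.767 mg/L.
D(0.507) = [0.134×28.58/(1.30−0.134)](e^(−0.134×0.507) − e^(−1.30×0.507)) + 2.767 e^(−1.30×0.507)
= 3.284 × (0.9343 − 0.5173) + 2.767 × 0.5173 = 2.801 mg/L.
DO = 11.0 − 2.801 = 8.199 mg/L.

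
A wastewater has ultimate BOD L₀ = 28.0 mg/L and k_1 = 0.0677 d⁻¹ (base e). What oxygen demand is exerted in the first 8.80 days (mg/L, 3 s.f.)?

y ≈ 12.6 mg/L

y_t = L₀(1 − e^(−k_1 t)) = 28.0 × (1 − e^(−0.0677×8.80))
= 28.0 × (1 − 0.5511) = 28.0 × 0.4489 = 12.57 mg/L.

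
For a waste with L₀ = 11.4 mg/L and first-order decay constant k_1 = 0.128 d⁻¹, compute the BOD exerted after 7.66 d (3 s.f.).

y_t = L₀(1 − e^(−k_1 t)) = 11.4 × (1 − e^(−0.128×7.66))
= 11.4 × (1 − 0.3751) = 11.4 × 0.6249 = 7.124 mg/L.

y ≈ 7.12 mg/L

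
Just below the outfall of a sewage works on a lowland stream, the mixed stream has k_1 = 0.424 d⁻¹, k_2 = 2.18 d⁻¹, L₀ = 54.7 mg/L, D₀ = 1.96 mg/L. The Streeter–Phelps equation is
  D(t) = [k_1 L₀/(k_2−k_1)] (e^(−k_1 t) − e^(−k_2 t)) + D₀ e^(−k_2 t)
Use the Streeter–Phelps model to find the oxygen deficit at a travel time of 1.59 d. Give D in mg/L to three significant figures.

D ≈ 6.38 mg/L

k_1 L₀/(k_2−k_1) = 0.424×54.7/(2.18−0.424) = 23.19/1.756 = 13.21 mg/L.
e^(−k_1 t) = e^(−0.424×1.590) = 0.5096; e^(−k_2 t) = e^(−2.18×1.590) = 0.03124.
D = 13.21 × (0.5096 − 0.03124) + 1.96 × 0.03124 = 6.318 + 0.06122 = 6.379 mg/L.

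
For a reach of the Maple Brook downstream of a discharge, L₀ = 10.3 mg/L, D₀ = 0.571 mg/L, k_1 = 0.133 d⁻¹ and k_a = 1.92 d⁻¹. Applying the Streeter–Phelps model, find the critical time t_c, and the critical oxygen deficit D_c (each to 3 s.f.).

t_c ≈ 0.730 d; D_c ≈ 0.648 mg/L

t_c = [1/(k_a−k_1)] ln[(k_a/k_1)(1 − D₀(k_a−k_1)/(k_1 L₀))]
= [1/(1.92−0.133)] ln[(1.92/0.133)(1 − 0.571×1.787/(0.133×10.3))]
= (1/1.787) ln[14.44 × 0.2551] = 0.5596 × ln(3.683) = 0.5596 × 1.304 = 0.7296 d.
D_c = (k_1/k_a) L₀ e^(−k_1 t_c) = (0.133/1.92) × 10.3 × e^(−0.133×0.7296) = 0.06927 × 10.3 × 0.9075 = 0.6475 mg/L.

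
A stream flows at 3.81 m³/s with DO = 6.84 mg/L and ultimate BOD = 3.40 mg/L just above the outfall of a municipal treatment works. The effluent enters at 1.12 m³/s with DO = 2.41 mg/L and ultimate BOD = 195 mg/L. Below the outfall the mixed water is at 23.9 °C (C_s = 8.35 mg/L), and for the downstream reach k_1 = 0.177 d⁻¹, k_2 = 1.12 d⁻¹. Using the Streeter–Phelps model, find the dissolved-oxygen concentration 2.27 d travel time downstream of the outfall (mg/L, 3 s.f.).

Mixed DO = (3.81×6.84 + 1.12×2.41)/(3.81+1.12) = 28.76/4.930 = 5.834 mg/L.
Mixed L₀ = (3.81×3.40 + 1.12×195)/(4.930) = 231.4/4.930 = 46.93 mg/L.
Initial deficit D₀ = C_s − DO₀ = 8.35 − 5.834 = 2.516 mg/L.
D(2.27) = [0.177×46.93/(1.12−0.177)](e^(−0.177×2.27) − e^(−1.12×2.27)) + 2.516 e^(−1.12×2.27)
= 8.808 × (0.6691 − 0.07868) + 2.516 × 0.07868 = 5.399 mg/L.
DO = 8.35 − 5.399 = 2.951 mg/L.

DO ≈ 2.95 mg/L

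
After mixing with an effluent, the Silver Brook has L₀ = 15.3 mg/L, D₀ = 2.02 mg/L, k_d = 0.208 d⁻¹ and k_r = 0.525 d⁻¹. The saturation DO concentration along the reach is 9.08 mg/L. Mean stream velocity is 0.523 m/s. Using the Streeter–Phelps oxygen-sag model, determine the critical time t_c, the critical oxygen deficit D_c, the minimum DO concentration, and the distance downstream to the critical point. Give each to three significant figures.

At the critical point dD/dt = 0, so k_d L₀ e^(−k_d t) = k_r D. Substituting D(t) from the Streeter–Phelps equation and solving for t gives
t_c = ln[(k_r/k_d)(1 − D₀(k_r−k_d)/(k_d L₀))] / (k_r−k_d).
Here k_r−k_d = 0.3170 d⁻¹ and 1 − D₀(k_r−k_d)/(k_d L₀) = 1 − 2.02×0.3170/(0.208×15.3) = 0.7988, so
t_c = ln(2.524 × 0.7988) / 0.3170 = 0.7012 / 0.3170 = 2.212 d.
D_c = (k_d/k_r) L₀ e^(−k_d t_c) = (0.208/0.525) × 15.3 × e^(−0.208×2.212) = 0.3962 × 15.3 × 0.6312 = 3.826 mg/L.
Minimum DO = C_s − D_c = 9.08 − 3.826 = 5.254 mg/L.
x_c = v t_c = 0.523 m/s × 2.212 d × 86400 s/d = 99950 m ≈ 100 km.

t_c ≈ 2.21 d; D_c ≈ 3.83 mg/L; min DO ≈ 5.25 mg/L; x_c ≈ 100 km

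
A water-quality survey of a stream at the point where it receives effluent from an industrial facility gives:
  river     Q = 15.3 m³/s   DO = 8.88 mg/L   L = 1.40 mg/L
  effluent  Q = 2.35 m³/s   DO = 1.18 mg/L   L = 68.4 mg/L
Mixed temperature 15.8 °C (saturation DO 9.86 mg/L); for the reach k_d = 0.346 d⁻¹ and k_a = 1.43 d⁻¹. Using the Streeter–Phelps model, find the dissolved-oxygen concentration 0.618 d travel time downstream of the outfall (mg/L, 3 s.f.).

DO ≈ 7.73 mg/L

Mixed DO = (15.3×8.88 + 2.35×1.18)/(15.3+2.35) = 138.6/17.65 = 7.855 mg/L.
Mixed L₀ = (15.3×1.40 + 2.35×68.4)/(17.65) = 182.2/17.65 = 10.32 mg/L.
Initial deficit D₀ = C_s − DO₀ = 9.86 − 7.855 = 2.005 mg/L.
D(0.618) = [0.346×10.32/(1.43−0.346)](e^(−0.346×0.618) − e^(−1.43×0.618)) + 2.005 e^(−1.43×0.618)
= 3.294 × (0.8075 − 0.4132) + 2.005 × 0.4132 = 2.127 mg/L.
DO = 9.86 − 2.127 = 7.733 mg/L.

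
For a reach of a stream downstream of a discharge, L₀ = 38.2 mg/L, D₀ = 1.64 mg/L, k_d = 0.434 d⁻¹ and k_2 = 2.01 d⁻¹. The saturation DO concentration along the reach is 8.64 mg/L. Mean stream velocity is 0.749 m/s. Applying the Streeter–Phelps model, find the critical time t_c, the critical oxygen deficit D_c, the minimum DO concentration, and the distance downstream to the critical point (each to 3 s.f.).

t_c = [1/(k_2−k_d)] ln[(k_2/k_d)(1 − D₀(k_2−k_d)/(k_d L₀))]
= [1/(2.01−0.434)] ln[(2.01/0.434)(1 − 1.64×1.576/(0.434×38.2))]
= (1/1.576) ln[4.631 × 0.8441] = 0.6345 × ln(3.909) = 0.6345 × 1.363 = 0.8651 d.
D_c = (k_d/k_2) L₀ e^(−k_d t_c) = (0.434/2.01) × 38.2 × e^(−0.434×0.8651) = 0.2159 × 38.2 × 0.6870 = 5.666 mg/L.
Minimum DO = C_s − D_c = 8.64 − 5.666 = 2.974 mg/L.
x_c = v t_c = 0.749 m/s × 0.8651 d × 86400 s/d = 55980 m ≈ 56.0 km.

t_c ≈ 0.865 d; D_c ≈ 5.67 mg/L; min DO ≈ 2.97 mg/L; x_c ≈ 56.0 km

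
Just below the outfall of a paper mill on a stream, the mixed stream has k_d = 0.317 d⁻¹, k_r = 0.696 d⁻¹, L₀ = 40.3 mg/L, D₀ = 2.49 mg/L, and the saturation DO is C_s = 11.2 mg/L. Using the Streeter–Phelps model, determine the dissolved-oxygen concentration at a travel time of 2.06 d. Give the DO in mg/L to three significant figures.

DO ≈ 1.10 mg/L

k_d L₀/(k_r−k_d) = 0.317×40.3/(0.696−0.317) = 12.78/0.3790 = 33.71 mg/L.
e^(−k_d t) = e^(−0.317×2.060) = 0.5205; e^(−k_r t) = e^(−0.696×2.060) = 0.2384.
D = 33.71 × (0.5205 − 0.2384) + 2.49 × 0.2384 = 9.508 + 0.5936 = 10.10 mg/L.
DO = C_s − D = 11.2 − 10.10 = 1.099 mg/L.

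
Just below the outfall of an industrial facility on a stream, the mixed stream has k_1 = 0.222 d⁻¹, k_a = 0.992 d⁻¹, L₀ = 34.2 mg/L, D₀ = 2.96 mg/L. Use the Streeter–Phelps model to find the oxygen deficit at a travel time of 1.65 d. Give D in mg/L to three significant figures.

k_1 L₀/(k_a−k_1) = 0.222×34.2/(0.992−0.222) = 7.592/0.7700 = 9.860 mg/L.
e^(−k_1 t) = e^(−0.222×1.650) = 0.6933; e^(−k_a t) = e^(−0.992×1.650) = 0.1946.
D = 9.860 × (0.6933 − 0.1946) + 2.96 × 0.1946 = 4.917 + 0.5760 = 5.493 mg/L.

D ≈ 5.49 mg/L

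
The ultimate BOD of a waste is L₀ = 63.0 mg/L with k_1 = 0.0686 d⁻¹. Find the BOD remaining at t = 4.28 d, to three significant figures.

L_t = L₀ e^(−k_1 t) = 63.0 × e^(−0.0686×4.28) = 63.0 × 0.7456 = 46.97 mg/L.

L ≈ 47.0 mg/L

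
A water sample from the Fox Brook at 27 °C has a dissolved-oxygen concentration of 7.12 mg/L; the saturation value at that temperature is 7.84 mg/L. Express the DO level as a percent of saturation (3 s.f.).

90.8 % saturation

% saturation = C/C_s × 100 = 7.12/7.84 × 100 = 90.8 %.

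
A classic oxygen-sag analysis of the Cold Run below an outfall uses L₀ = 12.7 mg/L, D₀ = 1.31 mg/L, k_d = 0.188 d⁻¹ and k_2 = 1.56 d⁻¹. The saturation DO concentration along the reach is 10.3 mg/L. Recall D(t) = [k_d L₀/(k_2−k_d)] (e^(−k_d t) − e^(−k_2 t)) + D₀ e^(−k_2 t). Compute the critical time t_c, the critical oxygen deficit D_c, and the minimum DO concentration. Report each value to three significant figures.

With k_2/k_d = 8.298 and 1 − D₀(k_2−k_d)/(k_d L₀) = 0.2472,
t_c = ln(8.298 × 0.2472) / (1.56 − 0.188) = ln(2.051) / 1.372 = 0.7186/1.372 = 0.5237 d.
L(t_c) = L₀ e^(−k_d t_c) = 12.7 × 0.9062 = 11.51 mg/L, and at the critical point k_2 D_c = k_d L, so D_c = (0.188/1.56) × 11.51 = 1.387 mg/L.
Minimum DO = C_s − D_c = 10.3 − 1.387 = 8.913 mg/L.

t_c ≈ 0.524 d; D_c ≈ 1.39 mg/L; min DO ≈ 8.91 mg/L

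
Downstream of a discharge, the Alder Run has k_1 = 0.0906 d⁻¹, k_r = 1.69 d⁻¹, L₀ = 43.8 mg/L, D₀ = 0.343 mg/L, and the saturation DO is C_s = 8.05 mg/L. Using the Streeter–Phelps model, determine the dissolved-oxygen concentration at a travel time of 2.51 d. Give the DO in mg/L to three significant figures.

k_1 L₀/(k_r−k_1) = 0.0906×43.8/(1.69−0.0906) = 3.968/1.599 = 2.481 mg/L.
e^(−k_1 t) = e^(−0.0906×2.510) = 0.7966; e^(−k_r t) = e^(−1.69×2.510) = 0.01438.
D = 2.481 × (0.7966 − 0.01438) + 0.343 × 0.01438 = 1.941 + 0.004932 = 1.946 mg/L.
DO = C_s − D = 8.05 − 1.946 = 6.104 mg/L.

DO ≈ 6.10 mg/L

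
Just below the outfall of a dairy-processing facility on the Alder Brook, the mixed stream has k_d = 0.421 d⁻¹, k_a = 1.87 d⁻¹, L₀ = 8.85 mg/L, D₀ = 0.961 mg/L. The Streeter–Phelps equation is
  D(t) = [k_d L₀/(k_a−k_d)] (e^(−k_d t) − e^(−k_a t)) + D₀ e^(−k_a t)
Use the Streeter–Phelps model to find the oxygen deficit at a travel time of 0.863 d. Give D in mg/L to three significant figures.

D ≈ 1.47 mg/L

k_d L₀/(k_a−k_d) = 0.421×8.85/(1.87−0.421) = 3.726/1.449 = 2.571 mg/L.
e^(−k_d t) = e^(−0.421×0.8630) = 0.6954; e^(−k_a t) = e^(−1.87×0.8630) = 0.1991.
D = 2.571 × (0.6954 − 0.1991) + 0.961 × 0.1991 = 1.276 + 0.1914 = 1.467 mg/L.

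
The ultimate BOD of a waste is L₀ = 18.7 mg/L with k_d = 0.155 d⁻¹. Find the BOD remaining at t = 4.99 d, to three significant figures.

L_t = L₀ e^(−k_d t) = 18.7 × e^(−0.155×4.99) = 18.7 × 0.4614 = 8.629 mg/L.

L ≈ 8.63 mg/L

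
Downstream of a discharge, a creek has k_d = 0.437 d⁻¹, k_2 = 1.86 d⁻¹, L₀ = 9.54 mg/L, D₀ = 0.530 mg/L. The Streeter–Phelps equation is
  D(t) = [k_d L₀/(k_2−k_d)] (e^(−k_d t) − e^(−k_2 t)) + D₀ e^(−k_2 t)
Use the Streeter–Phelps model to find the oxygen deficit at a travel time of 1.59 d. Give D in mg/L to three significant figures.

k_d L₀/(k_2−k_d) = 0.437×9.54/(1.86−0.437) = 4.169/1.423 = 2.930 mg/L.
e^(−k_d t) = e^(−0.437×1.590) = 0.4992; e^(−k_2 t) = e^(−1.86×1.590) = 0.05195.
D = 2.930 × (0.4992 − 0.05195) + 0.530 × 0.05195 = 1.310 + 0.02754 = 1.338 mg/L.

D ≈ 1.34 mg/L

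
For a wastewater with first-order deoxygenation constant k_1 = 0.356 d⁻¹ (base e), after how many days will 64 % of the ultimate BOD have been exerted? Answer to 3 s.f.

y/L₀ = 1 − e^(−k_1 t) = 0.64 ⇒ e^(−k_1 t) = 0.360
t = −ln(0.360) / 0.356 = 1.022 / 0.356 = 2.870 d.

t ≈ 2.87 d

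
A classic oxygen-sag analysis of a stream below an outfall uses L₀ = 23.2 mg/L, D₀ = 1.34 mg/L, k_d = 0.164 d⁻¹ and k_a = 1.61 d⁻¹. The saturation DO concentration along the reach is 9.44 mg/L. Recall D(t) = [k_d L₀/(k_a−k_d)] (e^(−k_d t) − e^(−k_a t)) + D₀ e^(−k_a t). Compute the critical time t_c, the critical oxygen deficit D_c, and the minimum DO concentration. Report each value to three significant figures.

t_c ≈ 1.09 d; D_c ≈ 1.98 mg/L; min DO ≈ 7.46 mg/L

At the critical point dD/dt = 0, so k_d L₀ e^(−k_d t) = k_a D. Substituting D(t) from the Streeter–Phelps equation and solving for t gives
t_c = ln[(k_a/k_d)(1 − D₀(k_a−k_d)/(k_d L₀))] / (k_a−k_d).
Here k_a−k_d = 1.446 d⁻¹ and 1 − D₀(k_a−k_d)/(k_d L₀) = 1 − 1.34×1.446/(0.164×23.2) = 0.4907, so
t_c = ln(9.817 × 0.4907) / 1.446 = 1.572 / 1.446 = 1.087 d.
D_c = (k_d/k_a) L₀ e^(−k_d t_c) = (0.164/1.61) × 23.2 × e^(−0.164×1.087) = 0.1019 × 23.2 × 0.8367 = 1.977 mg/L.
Minimum DO = C_s − D_c = 9.44 − 1.977 = 7.463 mg/L.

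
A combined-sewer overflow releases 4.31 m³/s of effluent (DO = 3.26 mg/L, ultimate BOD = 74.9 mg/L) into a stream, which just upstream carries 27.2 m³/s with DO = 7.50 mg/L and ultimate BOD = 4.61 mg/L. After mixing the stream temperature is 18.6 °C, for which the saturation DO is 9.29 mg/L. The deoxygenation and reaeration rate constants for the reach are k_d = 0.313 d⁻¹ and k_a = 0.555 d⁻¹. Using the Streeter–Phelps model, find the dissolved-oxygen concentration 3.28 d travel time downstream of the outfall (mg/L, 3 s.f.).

DO ≈ 5.30 mg/L

Mixed DO = (27.2×7.50 + 4.31×3.26)/(27.2+4.31) = 218.1/31.51 = 6.920 mg/L.
Mixed L₀ = (27.2×4.61 + 4.31×74.9)/(31.51) = 448.2/31.51 = 14.22 mg/L.
Initial deficit D₀ = C_s − DO₀ = 9.29 − 6.920 = 2.370 mg/L.
D(3.28) = [0.313×14.22/(0.555−0.313)](e^(−0.313×3.28) − e^(−0.555×3.28)) + 2.370 e^(−0.555×3.28)
= 18.40 × (0.3582 − 0.1620) + 2.370 × 0.1620 = 3.994 mg/L.
DO = 9.29 − 3.994 = 5.296 mg/L.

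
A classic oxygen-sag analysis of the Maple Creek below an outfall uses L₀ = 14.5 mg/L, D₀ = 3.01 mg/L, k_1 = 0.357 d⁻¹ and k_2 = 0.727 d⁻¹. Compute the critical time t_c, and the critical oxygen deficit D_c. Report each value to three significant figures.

t_c ≈ 1.27 d; D_c ≈ 4.53 mg/L

t_c = [1/(k_2−k_1)] ln[(k_2/k_1)(1 − D₀(k_2−k_1)/(k_1 L₀))]
= [1/(0.727−0.357)] ln[(0.727/0.357)(1 − 3.01×0.3700/(0.357×14.5))]
= (1/0.3700) ln[2.036 × 0.7849] = 2.703 × ln(1.598) = 2.703 × 0.4689 = 1.267 d.
L(t_c) = L₀ e^(−k_1 t_c) = 14.5 × 0.6361 = 9.223 mg/L, and at the critical point k_2 D_c = k_1 L, so D_c = (0.357/0.727) × 9.223 = 4.529 mg/L.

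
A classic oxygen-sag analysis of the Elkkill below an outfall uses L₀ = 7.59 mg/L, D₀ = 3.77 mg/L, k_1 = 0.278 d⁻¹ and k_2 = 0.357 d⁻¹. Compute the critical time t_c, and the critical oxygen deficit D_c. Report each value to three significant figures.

t_c ≈ 1.24 d; D_c ≈ 4.19 mg/L

At the critical point dD/dt = 0, so k_1 L₀ e^(−k_1 t) = k_2 D. Substituting D(t) from the Streeter–Phelps equation and solving for t gives
t_c = ln[(k_2/k_1)(1 − D₀(k_2−k_1)/(k_1 L₀))] / (k_2−k_1).
Here k_2−k_1 = 0.07900 d⁻¹ and 1 − D₀(k_2−k_1)/(k_1 L₀) = 1 − 3.77×0.07900/(0.278×7.59) = 0.8588, so
t_c = ln(1.284 × 0.8588) / 0.07900 = 0.09795 / 0.07900 = 1.240 d.
L(t_c) = L₀ e^(−k_1 t_c) = 7.59 × 0.7084 = 5.377 mg/L, and at the critical point k_2 D_c = k_1 L, so D_c = (0.278/0.357) × 5.377 = 4.187 mg/L.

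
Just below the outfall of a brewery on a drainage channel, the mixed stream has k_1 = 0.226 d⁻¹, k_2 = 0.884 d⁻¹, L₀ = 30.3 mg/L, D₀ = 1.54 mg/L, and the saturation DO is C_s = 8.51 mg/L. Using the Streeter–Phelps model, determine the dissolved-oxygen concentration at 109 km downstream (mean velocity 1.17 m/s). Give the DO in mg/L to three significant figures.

DO ≈ 3.77 mg/L

Travel time t = x/v = 109 km / (1.17 m/s) = 109000 m / 1.17 m/s = 93160 s = 1.078 d.
k_1 L₀/(k_2−k_1) = 0.226×30.3/(0.884−0.226) = 6.848/0.6580 = 10.41 mg/L.
e^(−k_1 t) = e^(−0.226×1.078) = 0.7837; e^(−k_2 t) = e^(−0.884×1.078) = 0.3855.
D = 10.41 × (0.7837 − 0.3855) + 1.54 × 0.3855 = 4.144 + 0.5937 = 4.738 mg/L.
DO = C_s − D = 8.51 − 4.738 = 3.772 mg/L.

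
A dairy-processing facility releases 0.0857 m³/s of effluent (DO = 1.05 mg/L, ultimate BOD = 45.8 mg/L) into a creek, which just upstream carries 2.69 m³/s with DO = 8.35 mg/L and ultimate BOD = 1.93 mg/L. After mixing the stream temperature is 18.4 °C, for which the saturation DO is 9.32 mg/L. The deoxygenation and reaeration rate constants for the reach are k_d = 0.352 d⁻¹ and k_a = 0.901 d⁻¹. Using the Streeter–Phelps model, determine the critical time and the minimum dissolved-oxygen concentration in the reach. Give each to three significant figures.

Mixed DO = (2.69×8.35 + 0.0857×1.05)/(2.69+0.0857) = 22.55/2.776 = 8.125 mg/L.
Mixed L₀ = (2.69×1.93 + 0.0857×45.8)/(2.776) = 9.117/2.776 = 3.284 mg/L.
Initial deficit D₀ = C_s − DO₀ = 9.32 − 8.125 = 1.195 mg/L.
t_c = (1/0.5490) ln[(0.901/0.352)(1 − 1.195×0.5490/(0.352×3.284))] = 1.821 × ln(1.107) = 0.1847 d.
D_c = (0.352/0.901) × 3.284 × e^(−0.352×0.1847) = 0.3907 × 3.284 × 0.9371 = 1.202 mg/L.
Minimum DO = 9.32 − 1.202 = 8.118 mg/L.

t_c ≈ 0.185 d; minimum DO ≈ 8.12 mg/L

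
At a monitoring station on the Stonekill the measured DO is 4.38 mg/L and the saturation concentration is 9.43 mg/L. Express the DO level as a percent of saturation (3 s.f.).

46.4 % saturation

% saturation = C/C_s × 100 = 4.38/9.43 × 100 = 46.4 %.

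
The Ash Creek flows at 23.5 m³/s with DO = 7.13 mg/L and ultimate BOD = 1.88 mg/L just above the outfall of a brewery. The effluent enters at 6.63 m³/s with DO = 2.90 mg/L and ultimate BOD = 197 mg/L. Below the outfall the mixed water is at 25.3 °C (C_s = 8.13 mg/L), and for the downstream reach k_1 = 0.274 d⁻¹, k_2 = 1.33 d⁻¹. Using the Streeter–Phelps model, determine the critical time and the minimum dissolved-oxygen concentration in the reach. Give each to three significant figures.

Mixed DO = (23.5×7.13 + 6.63×2.90)/(23.5+6.63) = 186.8/30.13 = 6.199 mg/L.
Mixed L₀ = (23.5×1.88 + 6.63×197)/(30.13) = 1350/30.13 = 44.82 mg/L.
Initial deficit D₀ = C_s − DO₀ = 8.13 − 6.199 = 1.931 mg/L.
t_c = (1/1.056) ln[(1.33/0.274)(1 − 1.931×1.056/(0.274×44.82))] = 0.9470 × ln(4.048) = 1.324 d.
D_c = (0.274/1.33) × 44.82 × e^(−0.274×1.324) = 0.2060 × 44.82 × 0.6957 = 6.423 mg/L.
Minimum DO = 8.13 − 6.423 = 1.707 mg/L.

t_c ≈ 1.32 d; minimum DO ≈ 1.71 mg/L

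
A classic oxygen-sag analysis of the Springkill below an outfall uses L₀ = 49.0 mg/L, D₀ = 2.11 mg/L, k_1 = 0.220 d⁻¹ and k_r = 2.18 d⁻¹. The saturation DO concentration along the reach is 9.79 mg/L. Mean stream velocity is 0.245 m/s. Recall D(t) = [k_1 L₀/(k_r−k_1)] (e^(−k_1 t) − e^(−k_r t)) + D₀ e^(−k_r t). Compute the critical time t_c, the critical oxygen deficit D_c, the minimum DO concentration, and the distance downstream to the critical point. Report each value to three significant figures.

With k_r/k_1 = 9.909 and 1 − D₀(k_r−k_1)/(k_1 L₀) = 0.6164,
t_c = ln(9.909 × 0.6164) / (2.18 − 0.220) = ln(6.108) / 1.960 = 1.810/1.960 = 0.9232 d.
D_c = (k_1/k_r) L₀ e^(−k_1 t_c) = (0.220/2.18) × 49.0 × e^(−0.220×0.9232) = 0.1009 × 49.0 × 0.8162 = 4.036 mg/L.
Minimum DO = C_s − D_c = 9.79 − 4.036 = 5.754 mg/L.
x_c = v t_c = 0.245 m/s × 0.9232 d × 86400 s/d = 19540 m ≈ 19.5 km.

t_c ≈ 0.923 d; D_c ≈ 4.04 mg/L; min DO ≈ 5.75 mg/L; x_c ≈ 19.5 km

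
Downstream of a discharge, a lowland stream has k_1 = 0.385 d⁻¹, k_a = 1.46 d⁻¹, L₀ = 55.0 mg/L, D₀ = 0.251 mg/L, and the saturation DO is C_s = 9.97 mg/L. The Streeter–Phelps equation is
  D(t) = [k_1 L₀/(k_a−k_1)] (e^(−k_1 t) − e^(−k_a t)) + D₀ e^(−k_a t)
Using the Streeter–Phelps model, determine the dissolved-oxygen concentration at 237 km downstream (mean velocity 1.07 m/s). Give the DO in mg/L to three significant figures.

DO ≈ 3.09 mg/L

Travel time t = x/v = 237 km / (1.07 m/s) = 237000 m / 1.07 m/s = 221500 s = 2.564 d.
k_1 L₀/(k_a−k_1) = 0.385×55.0/(1.46−0.385) = 21.18/1.075 = 19.70 mg/L.
e^(−k_1 t) = e^(−0.385×2.564) = 0.3727; e^(−k_a t) = e^(−1.46×2.564) = 0.02369.
D = 19.70 × (0.3727 − 0.02369) + 0.251 × 0.02369 = 6.875 + 0.005945 = 6.881 mg/L.
DO = C_s − D = 9.97 − 6.881 = 3.089 mg/L.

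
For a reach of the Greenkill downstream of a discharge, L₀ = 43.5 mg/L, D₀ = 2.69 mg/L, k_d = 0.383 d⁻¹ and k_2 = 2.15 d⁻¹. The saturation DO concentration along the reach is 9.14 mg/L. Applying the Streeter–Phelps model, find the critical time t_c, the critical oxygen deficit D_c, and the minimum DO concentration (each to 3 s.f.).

t_c ≈ 0.786 d; D_c ≈ 5.73 mg/L; min DO ≈ 3.41 mg/L

t_c = [1/(k_2−k_d)] ln[(k_2/k_d)(1 − D₀(k_2−k_d)/(k_d L₀))]
= [1/(2.15−0.383)] ln[(2.15/0.383)(1 − 2.69×1.767/(0.383×43.5))]
= (1/1.767) ln[5.614 × 0.7147] = 0.5659 × ln(4.012) = 0.5659 × 1.389 = 0.7862 d.
L(t_c) = L₀ e^(−k_d t_c) = 43.5 × 0.7400 = 32.19 mg/L, and at the critical point k_2 D_c = k_d L, so D_c = (0.383/2.15) × 32.19 = 5.734 mg/L.
Minimum DO = C_s − D_c = 9.14 − 5.734 = 3.406 mg/L.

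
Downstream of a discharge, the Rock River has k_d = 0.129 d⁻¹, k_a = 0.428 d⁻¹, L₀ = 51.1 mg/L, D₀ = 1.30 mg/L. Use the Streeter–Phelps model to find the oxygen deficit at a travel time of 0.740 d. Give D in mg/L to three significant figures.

D ≈ 4.92 mg/L

k_d L₀/(k_a−k_d) = 0.129×51.1/(0.428−0.129) = 6.592/0.2990 = 22.05 mg/L.
e^(−k_d t) = e^(−0.129×0.7400) = 0.9090; e^(−k_a t) = e^(−0.428×0.7400) = 0.7285.
D = 22.05 × (0.9090 − 0.7285) + 1.30 × 0.7285 = 3.978 + 0.9471 = 4.925 mg/L.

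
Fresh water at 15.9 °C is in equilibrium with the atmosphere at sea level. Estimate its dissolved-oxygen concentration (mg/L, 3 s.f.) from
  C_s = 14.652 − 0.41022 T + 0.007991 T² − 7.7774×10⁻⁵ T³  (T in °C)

C_s = 14.652 − 0.41022×15.9 + 0.007991×15.9² − 7.7774×10⁻⁵×15.9³ = 9.837 mg/L.

C_s ≈ 9.84 mg/L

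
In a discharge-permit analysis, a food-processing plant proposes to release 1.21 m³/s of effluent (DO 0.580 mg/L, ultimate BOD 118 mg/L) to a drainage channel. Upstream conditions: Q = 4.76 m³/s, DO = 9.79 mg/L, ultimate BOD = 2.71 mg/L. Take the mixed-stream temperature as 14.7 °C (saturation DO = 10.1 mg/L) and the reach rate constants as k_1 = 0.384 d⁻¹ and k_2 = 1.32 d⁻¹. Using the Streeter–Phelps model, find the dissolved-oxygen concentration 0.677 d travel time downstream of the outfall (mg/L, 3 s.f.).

DO ≈ 5.34 mg/L

Mixed DO = (4.76×9.79 + 1.21×0.580)/(4.76+1.21) = 47.30/5.970 = 7.923 mg/L.
Mixed L₀ = (4.76×2.71 + 1.21×118)/(5.970) = 155.7/5.970 = 26.08 mg/L.
Initial deficit D₀ = C_s − DO₀ = 10.1 − 7.923 = 2.177 mg/L.
D(0.677) = [0.384×26.08/(1.32−0.384)](e^(−0.384×0.677) − e^(−1.32×0.677)) + 2.177 e^(−1.32×0.677)
= 10.70 × (0.7711 − 0.4092) + 2.177 × 0.4092 = 4.762 mg/L.
DO = 10.1 − 4.762 = 5.338 mg/L.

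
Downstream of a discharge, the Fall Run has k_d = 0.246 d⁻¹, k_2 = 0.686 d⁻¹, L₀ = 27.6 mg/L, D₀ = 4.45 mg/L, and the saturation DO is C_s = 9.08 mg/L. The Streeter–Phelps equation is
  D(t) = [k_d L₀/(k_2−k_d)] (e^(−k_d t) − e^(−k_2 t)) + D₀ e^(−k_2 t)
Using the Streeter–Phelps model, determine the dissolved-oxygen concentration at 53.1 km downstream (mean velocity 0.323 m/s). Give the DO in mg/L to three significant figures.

Travel time t = x/v = 53.1 km / (0.323 m/s) = 53100 m / 0.323 m/s = 164400 s = 1.903 d.
k_d L₀/(k_2−k_d) = 0.246×27.6/(0.686−0.246) = 6.790/0.4400 = 15.43 mg/L.
e^(−k_d t) = e^(−0.246×1.903) = 0.6262; e^(−k_2 t) = e^(−0.686×1.903) = 0.2711.
D = 15.43 × (0.6262 − 0.2711) + 4.45 × 0.2711 = 5.480 + 1.206 = 6.686 mg/L.
DO = C_s − D = 9.08 − 6.686 = 2.394 mg/L.

DO ≈ 2.39 mg/L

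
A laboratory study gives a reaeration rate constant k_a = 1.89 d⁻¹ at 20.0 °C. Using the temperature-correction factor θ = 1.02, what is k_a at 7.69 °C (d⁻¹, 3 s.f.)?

k_a(T₂) = k_a(T₁) · θ^(T₂−T₁) = 1.89 × 1.02^(7.69−20.0)
= 1.89 × 1.02^-12.3 = 1.89 × 0.7837 = 1.481 d⁻¹.

k_a ≈ 1.48 d⁻¹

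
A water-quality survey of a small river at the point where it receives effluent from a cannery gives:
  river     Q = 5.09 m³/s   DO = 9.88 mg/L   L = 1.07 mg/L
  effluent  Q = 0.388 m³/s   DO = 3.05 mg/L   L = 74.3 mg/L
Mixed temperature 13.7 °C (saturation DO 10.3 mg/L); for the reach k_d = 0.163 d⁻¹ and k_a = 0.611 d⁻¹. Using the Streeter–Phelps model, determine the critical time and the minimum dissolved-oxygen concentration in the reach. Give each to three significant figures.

Mixed DO = (5.09×9.88 + 0.388×3.05)/(5.09+0.388) = 51.47/5.478 = 9.396 mg/L.
Mixed L₀ = (5.09×1.07 + 0.388×74.3)/(5.478) = 34.27/5.478 = 6.257 mg/L.
Initial deficit D₀ = C_s − DO₀ = 10.3 − 9.396 = 0.9038 mg/L.
t_c = (1/0.4480) ln[(0.611/0.163)(1 − 0.9038×0.4480/(0.163×6.257))] = 2.232 × ln(2.260) = 1.820 d.
D_c = (0.163/0.611) × 6.257 × e^(−0.163×1.820) = 0.2668 × 6.257 × 0.7433 = 1.241 mg/L.
Minimum DO = 10.3 − 1.241 = 9.059 mg/L.

t_c ≈ 1.82 d; minimum DO ≈ 9.06 mg/L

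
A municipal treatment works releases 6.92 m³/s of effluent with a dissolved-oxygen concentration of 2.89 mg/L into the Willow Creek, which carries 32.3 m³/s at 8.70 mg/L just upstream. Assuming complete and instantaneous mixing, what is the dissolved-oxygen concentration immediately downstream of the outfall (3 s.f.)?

Flow-weighted mixing: C = (Q_r C_r + Q_w C_w)/(Q_r + Q_w)
= (32.3×8.70 + 6.92×2.89)/(32.3 + 6.92) = 301.0/39.22 = 7.675 mg/L.

7.67 mg/L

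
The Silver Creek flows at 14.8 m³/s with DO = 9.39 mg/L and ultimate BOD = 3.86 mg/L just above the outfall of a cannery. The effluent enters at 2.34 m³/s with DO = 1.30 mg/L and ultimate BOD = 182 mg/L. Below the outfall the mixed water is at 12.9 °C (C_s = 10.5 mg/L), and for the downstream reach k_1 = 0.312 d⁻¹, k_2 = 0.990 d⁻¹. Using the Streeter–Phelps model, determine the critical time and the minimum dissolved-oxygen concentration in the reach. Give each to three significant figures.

t_c ≈ 1.43 d; minimum DO ≈ 4.81 mg/L

Mixed DO = (14.8×9.39 + 2.34×1.30)/(14.8+2.34) = 142.0/17.14 = 8.286 mg/L.
Mixed L₀ = (14.8×3.86 + 2.34×182)/(17.14) = 483.0/17.14 = 28.18 mg/L.
Initial deficit D₀ = C_s − DO₀ = 10.5 − 8.286 = 2.214 mg/L.
t_c = (1/0.6780) ln[(0.990/0.312)(1 − 2.214×0.6780/(0.312×28.18))] = 1.475 × ln(2.631) = 1.427 d.
D_c = (0.312/0.990) × 28.18 × e^(−0.312×1.427) = 0.3152 × 28.18 × 0.6407 = 5.690 mg/L.
Minimum DO = 10.5 − 5.690 = 4.810 mg/L.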